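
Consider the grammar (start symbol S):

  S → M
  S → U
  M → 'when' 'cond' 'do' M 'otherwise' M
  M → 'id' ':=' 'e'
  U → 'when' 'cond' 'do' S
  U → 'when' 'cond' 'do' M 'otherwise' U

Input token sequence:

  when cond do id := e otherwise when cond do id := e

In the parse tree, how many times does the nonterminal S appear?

[S [U when cond do [M id := e] otherwise [U when cond do [S [M id := e]]]]]

2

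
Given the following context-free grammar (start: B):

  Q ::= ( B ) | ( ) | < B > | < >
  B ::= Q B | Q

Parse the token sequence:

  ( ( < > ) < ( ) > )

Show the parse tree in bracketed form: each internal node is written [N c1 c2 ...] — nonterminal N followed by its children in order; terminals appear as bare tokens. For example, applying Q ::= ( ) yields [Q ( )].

[B [Q ( [B [Q ( [B [Q < >]] )] [B [Q < [B [Q ( )]] >]]] )]]

B
Q
( B )
( Q B )
( ( B ) B )
( ( Q ) B )
( ( < > ) B )
( ( < > ) Q )
( ( < > ) < B > )
( ( < > ) < Q > )
( ( < > ) < ( ) > )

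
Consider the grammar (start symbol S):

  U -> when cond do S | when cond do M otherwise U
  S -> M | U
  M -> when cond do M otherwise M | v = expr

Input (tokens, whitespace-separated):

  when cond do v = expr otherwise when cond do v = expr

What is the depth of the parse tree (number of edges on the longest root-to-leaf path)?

5

[S [U when cond do [M v = expr] otherwise [U when cond do [S [M v = expr]]]]]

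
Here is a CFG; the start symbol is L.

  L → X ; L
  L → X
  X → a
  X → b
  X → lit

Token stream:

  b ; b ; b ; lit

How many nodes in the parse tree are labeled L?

[L [X b] ; [L [X b] ; [L [X b] ; [L [X lit]]]]]

4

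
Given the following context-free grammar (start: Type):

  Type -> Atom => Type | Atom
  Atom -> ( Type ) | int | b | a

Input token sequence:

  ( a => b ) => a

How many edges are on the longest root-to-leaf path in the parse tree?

5

[Type [Atom ( [Type [Atom a] => [Type [Atom b]]] )] => [Type [Atom a]]]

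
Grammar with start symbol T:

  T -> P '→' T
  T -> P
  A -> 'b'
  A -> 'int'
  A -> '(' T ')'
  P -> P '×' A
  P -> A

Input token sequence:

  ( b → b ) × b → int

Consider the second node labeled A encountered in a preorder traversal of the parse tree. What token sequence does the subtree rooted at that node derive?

[T [P [P [A ( [T [P [A b]] → [T [P [A b]]]] )]] × [A b]] → [T [P [A int]]]]

b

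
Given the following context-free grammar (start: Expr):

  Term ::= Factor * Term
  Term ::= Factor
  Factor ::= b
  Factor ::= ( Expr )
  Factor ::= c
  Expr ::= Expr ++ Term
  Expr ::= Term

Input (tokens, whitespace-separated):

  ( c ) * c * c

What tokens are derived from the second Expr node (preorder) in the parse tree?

c

[Expr [Term [Factor ( [Expr [Term [Factor c]]] )] * [Term [Factor c] * [Term [Factor c]]]]]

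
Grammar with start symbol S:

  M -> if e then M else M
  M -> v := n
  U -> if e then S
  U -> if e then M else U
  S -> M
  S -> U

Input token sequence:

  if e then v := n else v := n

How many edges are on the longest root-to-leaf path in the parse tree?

[S [M if e then [M v := n] else [M v := n]]]

3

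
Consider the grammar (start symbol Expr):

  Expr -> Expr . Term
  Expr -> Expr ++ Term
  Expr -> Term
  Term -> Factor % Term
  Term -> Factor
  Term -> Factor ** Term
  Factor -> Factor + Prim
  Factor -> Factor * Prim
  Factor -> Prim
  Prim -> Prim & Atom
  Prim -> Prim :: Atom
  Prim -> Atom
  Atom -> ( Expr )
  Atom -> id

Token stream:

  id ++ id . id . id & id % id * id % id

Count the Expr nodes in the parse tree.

[Expr [Expr [Expr [Expr [Term [Factor [Prim [Atom id]]]]] ++ [Term [Factor [Prim [Atom id]]]]] . [Term [Factor [Prim [Atom id]]]]] . [Term [Factor [Prim [Prim [Atom id]] & [Atom id]]] % [Term [Factor [Factor [Prim [Atom id]]] * [Prim [Atom id]]] % [Term [Factor [Prim [Atom id]]]]]]]

4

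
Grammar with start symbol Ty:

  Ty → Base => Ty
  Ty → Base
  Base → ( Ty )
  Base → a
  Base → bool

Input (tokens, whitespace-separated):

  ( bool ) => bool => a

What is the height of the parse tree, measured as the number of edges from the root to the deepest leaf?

[Ty [Base ( [Ty [Base bool]] )] => [Ty [Base bool] => [Ty [Base a]]]]

4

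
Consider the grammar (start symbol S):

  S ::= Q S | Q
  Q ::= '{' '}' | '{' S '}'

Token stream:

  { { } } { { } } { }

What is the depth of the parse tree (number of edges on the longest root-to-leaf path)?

[S [Q { [S [Q { }]] }] [S [Q { [S [Q { }]] }] [S [Q { }]]]]

5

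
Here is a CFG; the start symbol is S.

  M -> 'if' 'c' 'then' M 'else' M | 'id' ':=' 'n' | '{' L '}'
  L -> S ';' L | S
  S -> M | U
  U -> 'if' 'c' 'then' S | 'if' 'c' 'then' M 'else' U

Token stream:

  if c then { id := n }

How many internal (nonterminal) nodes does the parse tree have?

7

[S [U if c then [S [M { [L [S [M id := n]]] }]]]]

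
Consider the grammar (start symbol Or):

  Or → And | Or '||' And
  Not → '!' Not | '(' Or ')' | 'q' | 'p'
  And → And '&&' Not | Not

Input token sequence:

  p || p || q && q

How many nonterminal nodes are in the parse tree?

[Or [Or [Or [And [Not p]]] || [And [Not p]]] || [And [And [Not q]] && [Not q]]]

11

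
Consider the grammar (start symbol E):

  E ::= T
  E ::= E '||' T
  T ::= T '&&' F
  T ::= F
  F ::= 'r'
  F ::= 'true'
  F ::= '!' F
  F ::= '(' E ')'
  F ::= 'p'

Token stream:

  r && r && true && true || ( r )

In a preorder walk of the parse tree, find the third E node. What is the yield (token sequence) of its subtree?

[E [E [T [T [T [T [F r]] && [F r]] && [F true]] && [F true]]] || [T [F ( [E [T [F r]]] )]]]

r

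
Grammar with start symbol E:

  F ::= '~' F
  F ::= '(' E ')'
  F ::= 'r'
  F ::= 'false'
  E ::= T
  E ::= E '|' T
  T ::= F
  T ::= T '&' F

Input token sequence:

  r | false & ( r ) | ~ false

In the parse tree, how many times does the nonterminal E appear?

[E [E [E [T [F r]]] | [T [T [F false]] & [F ( [E [T [F r]]] )]]] | [T [F ~ [F false]]]]

4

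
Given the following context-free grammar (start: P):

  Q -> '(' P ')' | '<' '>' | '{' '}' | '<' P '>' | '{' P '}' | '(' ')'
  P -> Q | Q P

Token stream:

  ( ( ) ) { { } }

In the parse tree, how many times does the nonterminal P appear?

4

[P [Q ( [P [Q ( )]] )] [P [Q { [P [Q { }]] }]]]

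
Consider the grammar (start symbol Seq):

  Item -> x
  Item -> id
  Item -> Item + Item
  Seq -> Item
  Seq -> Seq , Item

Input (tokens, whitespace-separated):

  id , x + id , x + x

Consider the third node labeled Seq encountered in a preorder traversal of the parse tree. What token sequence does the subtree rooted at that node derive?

[Seq [Seq [Seq [Item id]] , [Item [Item x] + [Item id]]] , [Item [Item x] + [Item x]]]

id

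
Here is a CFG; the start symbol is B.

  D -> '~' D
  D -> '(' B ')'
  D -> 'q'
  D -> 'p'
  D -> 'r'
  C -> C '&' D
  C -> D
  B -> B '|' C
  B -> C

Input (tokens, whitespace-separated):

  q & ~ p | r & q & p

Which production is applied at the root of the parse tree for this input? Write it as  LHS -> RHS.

[B [B [C [C [D q]] & [D ~ [D p]]]] | [C [C [C [D r]] & [D q]] & [D p]]]

B -> B '|' C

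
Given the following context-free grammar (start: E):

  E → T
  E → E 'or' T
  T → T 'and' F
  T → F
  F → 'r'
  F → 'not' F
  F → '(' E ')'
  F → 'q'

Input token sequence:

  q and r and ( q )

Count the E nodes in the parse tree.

2

[E [T [T [T [F q]] and [F r]] and [F ( [E [T [F q]]] )]]]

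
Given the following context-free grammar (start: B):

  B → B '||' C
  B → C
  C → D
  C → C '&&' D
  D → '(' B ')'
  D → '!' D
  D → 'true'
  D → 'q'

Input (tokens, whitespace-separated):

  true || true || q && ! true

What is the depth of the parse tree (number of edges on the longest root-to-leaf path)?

[B [B [B [C [D true]]] || [C [D true]]] || [C [C [D q]] && [D ! [D true]]]]

5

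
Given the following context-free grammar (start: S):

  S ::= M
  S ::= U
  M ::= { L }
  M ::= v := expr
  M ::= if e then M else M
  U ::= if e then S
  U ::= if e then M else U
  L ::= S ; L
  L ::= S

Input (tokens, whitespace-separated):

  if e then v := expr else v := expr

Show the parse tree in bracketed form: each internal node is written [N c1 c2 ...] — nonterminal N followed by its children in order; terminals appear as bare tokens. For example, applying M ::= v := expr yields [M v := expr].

[S [M if e then [M v := expr] else [M v := expr]]]

S
M
if e then M else M
if e then v := expr else M
if e then v := expr else v := expr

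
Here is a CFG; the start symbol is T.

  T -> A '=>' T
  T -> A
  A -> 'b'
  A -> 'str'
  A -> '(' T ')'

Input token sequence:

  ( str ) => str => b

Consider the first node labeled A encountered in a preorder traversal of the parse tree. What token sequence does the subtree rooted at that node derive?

[T [A ( [T [A str]] )] => [T [A str] => [T [A b]]]]

( str )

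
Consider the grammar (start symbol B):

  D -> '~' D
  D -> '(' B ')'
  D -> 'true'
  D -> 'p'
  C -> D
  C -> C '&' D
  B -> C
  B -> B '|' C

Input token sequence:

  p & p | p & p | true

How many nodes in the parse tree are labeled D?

5

[B [B [B [C [C [D p]] & [D p]]] | [C [C [D p]] & [D p]]] | [C [D true]]]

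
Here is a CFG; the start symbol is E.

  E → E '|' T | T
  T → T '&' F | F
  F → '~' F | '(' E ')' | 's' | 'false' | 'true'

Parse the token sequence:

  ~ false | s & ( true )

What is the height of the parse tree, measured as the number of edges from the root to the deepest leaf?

6

[E [E [T [F ~ [F false]]]] | [T [T [F s]] & [F ( [E [T [F true]]] )]]]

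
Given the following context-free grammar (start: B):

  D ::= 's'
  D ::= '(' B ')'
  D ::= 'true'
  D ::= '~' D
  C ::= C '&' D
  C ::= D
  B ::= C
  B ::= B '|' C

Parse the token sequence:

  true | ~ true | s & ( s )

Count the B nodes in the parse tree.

[B [B [B [C [D true]]] | [C [D ~ [D true]]]] | [C [C [D s]] & [D ( [B [C [D s]]] )]]]

4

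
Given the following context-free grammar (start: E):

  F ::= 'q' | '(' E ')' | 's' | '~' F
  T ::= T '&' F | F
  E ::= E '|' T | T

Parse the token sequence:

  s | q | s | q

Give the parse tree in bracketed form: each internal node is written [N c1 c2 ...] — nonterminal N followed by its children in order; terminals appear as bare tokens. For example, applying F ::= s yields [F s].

E
E | T
E | T | T
E | T | T | T
T | T | T | T
F | T | T | T
s | T | T | T
s | F | T | T
s | q | T | T
s | q | F | T
s | q | s | T
s | q | s | F
s | q | s | q

[E [E [E [E [T [F s]]] | [T [F q]]] | [T [F s]]] | [T [F q]]]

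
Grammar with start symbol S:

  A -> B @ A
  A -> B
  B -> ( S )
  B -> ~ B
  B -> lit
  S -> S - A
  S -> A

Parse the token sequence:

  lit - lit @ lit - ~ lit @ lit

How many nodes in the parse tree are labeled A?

5

[S [S [S [A [B lit]]] - [A [B lit] @ [A [B lit]]]] - [A [B ~ [B lit]] @ [A [B lit]]]]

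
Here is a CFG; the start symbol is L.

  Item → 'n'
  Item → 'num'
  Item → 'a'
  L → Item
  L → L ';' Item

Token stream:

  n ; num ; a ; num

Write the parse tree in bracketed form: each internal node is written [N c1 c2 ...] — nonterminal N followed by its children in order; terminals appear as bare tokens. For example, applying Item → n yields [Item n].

[L [L [L [L [Item n]] ; [Item num]] ; [Item a]] ; [Item num]]

L
L ; Item
L ; Item ; Item
L ; Item ; Item ; Item
Item ; Item ; Item ; Item
n ; Item ; Item ; Item
n ; num ; Item ; Item
n ; num ; a ; Item
n ; num ; a ; num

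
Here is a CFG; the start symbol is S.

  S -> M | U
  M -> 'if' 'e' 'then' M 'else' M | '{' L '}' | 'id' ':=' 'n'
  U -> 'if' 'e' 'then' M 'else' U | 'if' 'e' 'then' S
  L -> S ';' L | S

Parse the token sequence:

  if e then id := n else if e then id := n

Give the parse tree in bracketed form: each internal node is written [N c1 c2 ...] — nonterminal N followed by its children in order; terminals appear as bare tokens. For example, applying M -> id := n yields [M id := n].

S
U
if e then M else U
if e then id := n else U
if e then id := n else if e then S
if e then id := n else if e then M
if e then id := n else if e then id := n

[S [U if e then [M id := n] else [U if e then [S [M id := n]]]]]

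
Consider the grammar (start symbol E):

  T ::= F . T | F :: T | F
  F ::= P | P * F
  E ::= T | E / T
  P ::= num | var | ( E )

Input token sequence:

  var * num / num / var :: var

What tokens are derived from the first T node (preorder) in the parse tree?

[E [E [E [T [F [P var] * [F [P num]]]]] / [T [F [P num]]]] / [T [F [P var]] :: [T [F [P var]]]]]

var * num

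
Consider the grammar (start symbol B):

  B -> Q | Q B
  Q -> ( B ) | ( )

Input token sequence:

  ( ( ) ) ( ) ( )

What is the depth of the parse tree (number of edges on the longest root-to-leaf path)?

[B [Q ( [B [Q ( )]] )] [B [Q ( )] [B [Q ( )]]]]

4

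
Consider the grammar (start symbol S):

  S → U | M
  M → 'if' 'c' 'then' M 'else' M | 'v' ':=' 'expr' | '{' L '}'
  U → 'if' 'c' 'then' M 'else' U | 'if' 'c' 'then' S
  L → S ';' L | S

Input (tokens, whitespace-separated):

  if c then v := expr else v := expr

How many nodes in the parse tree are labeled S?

[S [M if c then [M v := expr] else [M v := expr]]]

1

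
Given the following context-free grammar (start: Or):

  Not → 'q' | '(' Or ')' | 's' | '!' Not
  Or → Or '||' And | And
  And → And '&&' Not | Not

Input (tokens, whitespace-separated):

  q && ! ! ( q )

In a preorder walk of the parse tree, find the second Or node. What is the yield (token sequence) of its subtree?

[Or [And [And [Not q]] && [Not ! [Not ! [Not ( [Or [And [Not q]]] )]]]]]

q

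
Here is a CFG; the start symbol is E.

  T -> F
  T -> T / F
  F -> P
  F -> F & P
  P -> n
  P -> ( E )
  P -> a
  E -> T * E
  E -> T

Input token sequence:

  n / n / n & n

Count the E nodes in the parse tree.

[E [T [T [T [F [P n]]] / [F [P n]]] / [F [F [P n]] & [P n]]]]

1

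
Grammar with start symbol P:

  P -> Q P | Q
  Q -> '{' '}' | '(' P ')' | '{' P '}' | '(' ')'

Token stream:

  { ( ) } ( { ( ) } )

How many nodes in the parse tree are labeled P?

5

[P [Q { [P [Q ( )]] }] [P [Q ( [P [Q { [P [Q ( )]] }]] )]]]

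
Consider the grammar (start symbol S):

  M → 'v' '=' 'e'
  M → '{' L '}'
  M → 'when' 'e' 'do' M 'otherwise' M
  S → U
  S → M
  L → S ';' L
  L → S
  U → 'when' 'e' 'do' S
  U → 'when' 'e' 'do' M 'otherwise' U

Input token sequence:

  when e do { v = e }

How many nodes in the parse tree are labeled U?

[S [U when e do [S [M { [L [S [M v = e]]] }]]]]

1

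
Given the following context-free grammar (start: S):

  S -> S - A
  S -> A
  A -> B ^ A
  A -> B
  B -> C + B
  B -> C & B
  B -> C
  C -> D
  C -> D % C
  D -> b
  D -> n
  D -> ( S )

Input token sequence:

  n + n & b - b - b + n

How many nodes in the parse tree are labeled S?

[S [S [S [A [B [C [D n]] + [B [C [D n]] & [B [C [D b]]]]]]] - [A [B [C [D b]]]]] - [A [B [C [D b]] + [B [C [D n]]]]]]

3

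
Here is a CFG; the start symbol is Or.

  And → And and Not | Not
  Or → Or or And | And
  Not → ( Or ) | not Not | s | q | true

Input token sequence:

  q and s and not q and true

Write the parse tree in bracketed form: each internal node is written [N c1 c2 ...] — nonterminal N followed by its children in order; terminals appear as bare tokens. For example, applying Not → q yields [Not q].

[Or [And [And [And [And [Not q]] and [Not s]] and [Not not [Not q]]] and [Not true]]]

Or
And
And and Not
And and Not and Not
And and Not and Not and Not
Not and Not and Not and Not
q and Not and Not and Not
q and s and Not and Not
q and s and not Not and Not
q and s and not q and Not
q and s and not q and true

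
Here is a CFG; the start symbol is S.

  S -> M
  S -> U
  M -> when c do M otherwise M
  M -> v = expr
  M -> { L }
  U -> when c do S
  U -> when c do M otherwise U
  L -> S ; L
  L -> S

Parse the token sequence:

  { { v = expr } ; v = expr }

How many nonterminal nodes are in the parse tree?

11

[S [M { [L [S [M { [L [S [M v = expr]]] }]] ; [L [S [M v = expr]]]] }]]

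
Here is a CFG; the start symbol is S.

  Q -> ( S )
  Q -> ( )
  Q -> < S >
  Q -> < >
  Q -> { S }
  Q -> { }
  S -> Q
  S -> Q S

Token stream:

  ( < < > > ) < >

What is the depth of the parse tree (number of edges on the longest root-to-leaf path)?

6

[S [Q ( [S [Q < [S [Q < >]] >]] )] [S [Q < >]]]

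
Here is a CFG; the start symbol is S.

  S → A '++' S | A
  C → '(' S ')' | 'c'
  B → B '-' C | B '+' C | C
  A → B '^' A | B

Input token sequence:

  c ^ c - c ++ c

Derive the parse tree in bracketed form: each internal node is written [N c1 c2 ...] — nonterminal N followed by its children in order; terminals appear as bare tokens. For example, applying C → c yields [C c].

S
A ++ S
B ^ A ++ S
C ^ A ++ S
c ^ A ++ S
c ^ B ++ S
c ^ B - C ++ S
c ^ C - C ++ S
c ^ c - C ++ S
c ^ c - c ++ S
c ^ c - c ++ A
c ^ c - c ++ B
c ^ c - c ++ C
c ^ c - c ++ c

[S [A [B [C c]] ^ [A [B [B [C c]] - [C c]]]] ++ [S [A [B [C c]]]]]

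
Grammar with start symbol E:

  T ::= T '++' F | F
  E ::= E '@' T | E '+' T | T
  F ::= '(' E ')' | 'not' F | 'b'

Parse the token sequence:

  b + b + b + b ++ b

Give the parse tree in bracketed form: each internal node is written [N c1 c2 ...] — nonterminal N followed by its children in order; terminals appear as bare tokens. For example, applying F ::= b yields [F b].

E
E + T
E + T + T
E + T + T + T
T + T + T + T
F + T + T + T
b + T + T + T
b + F + T + T
b + b + T + T
b + b + F + T
b + b + b + T
b + b + b + T ++ F
b + b + b + F ++ F
b + b + b + b ++ F
b + b + b + b ++ b

[E [E [E [E [T [F b]]] + [T [F b]]] + [T [F b]]] + [T [T [F b]] ++ [F b]]]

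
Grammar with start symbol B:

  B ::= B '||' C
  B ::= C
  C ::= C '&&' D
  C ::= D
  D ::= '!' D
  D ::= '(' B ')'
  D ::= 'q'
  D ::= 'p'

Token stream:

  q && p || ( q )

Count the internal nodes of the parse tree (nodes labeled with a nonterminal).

11

[B [B [C [C [D q]] && [D p]]] || [C [D ( [B [C [D q]]] )]]]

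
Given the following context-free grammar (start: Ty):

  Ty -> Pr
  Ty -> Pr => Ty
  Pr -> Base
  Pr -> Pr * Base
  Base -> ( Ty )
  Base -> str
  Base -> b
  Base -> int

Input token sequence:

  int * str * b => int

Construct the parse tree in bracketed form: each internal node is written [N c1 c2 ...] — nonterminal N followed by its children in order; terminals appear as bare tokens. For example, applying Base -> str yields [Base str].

[Ty [Pr [Pr [Pr [Base int]] * [Base str]] * [Base b]] => [Ty [Pr [Base int]]]]

Ty
Pr => Ty
Pr * Base => Ty
Pr * Base * Base => Ty
Base * Base * Base => Ty
int * Base * Base => Ty
int * str * Base => Ty
int * str * b => Ty
int * str * b => Pr
int * str * b => Base
int * str * b => int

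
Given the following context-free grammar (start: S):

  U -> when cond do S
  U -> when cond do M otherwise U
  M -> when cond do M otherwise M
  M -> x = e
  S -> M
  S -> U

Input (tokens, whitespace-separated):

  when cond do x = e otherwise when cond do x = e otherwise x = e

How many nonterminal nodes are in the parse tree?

6

[S [M when cond do [M x = e] otherwise [M when cond do [M x = e] otherwise [M x = e]]]]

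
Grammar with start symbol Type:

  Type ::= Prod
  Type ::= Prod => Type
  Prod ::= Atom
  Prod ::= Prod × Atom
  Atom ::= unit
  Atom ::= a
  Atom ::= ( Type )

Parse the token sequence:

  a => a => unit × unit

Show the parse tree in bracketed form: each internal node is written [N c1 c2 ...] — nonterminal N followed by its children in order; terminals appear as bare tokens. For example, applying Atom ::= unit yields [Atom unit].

[Type [Prod [Atom a]] => [Type [Prod [Atom a]] => [Type [Prod [Prod [Atom unit]] × [Atom unit]]]]]

Type
Prod => Type
Atom => Type
a => Type
a => Prod => Type
a => Atom => Type
a => a => Type
a => a => Prod
a => a => Prod × Atom
a => a => Atom × Atom
a => a => unit × Atom
a => a => unit × unit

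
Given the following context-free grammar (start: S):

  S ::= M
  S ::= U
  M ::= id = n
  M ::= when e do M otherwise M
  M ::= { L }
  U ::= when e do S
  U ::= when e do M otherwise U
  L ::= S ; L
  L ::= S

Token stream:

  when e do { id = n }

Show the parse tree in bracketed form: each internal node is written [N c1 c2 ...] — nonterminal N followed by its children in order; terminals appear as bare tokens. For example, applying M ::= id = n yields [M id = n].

S
U
when e do S
when e do M
when e do { L }
when e do { S }
when e do { M }
when e do { id = n }

[S [U when e do [S [M { [L [S [M id = n]]] }]]]]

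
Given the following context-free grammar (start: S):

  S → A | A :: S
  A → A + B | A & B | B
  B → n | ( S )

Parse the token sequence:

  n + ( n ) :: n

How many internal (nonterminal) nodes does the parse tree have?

11

[S [A [A [B n]] + [B ( [S [A [B n]]] )]] :: [S [A [B n]]]]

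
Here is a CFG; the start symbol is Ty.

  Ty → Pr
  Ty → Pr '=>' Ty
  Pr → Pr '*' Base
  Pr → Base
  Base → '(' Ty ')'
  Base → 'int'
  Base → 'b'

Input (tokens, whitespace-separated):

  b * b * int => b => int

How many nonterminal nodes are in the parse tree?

13

[Ty [Pr [Pr [Pr [Base b]] * [Base b]] * [Base int]] => [Ty [Pr [Base b]] => [Ty [Pr [Base int]]]]]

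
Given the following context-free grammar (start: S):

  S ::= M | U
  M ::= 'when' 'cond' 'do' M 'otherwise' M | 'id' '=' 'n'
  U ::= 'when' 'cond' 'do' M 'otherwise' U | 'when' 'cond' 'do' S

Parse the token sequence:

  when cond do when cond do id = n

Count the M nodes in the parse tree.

[S [U when cond do [S [U when cond do [S [M id = n]]]]]]

1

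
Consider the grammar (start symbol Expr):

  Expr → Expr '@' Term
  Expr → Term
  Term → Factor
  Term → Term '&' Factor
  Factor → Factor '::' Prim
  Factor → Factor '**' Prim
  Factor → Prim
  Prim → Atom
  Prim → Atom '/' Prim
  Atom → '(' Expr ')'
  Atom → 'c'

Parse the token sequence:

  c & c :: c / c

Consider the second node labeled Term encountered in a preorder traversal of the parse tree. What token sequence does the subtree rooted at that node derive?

[Expr [Term [Term [Factor [Prim [Atom c]]]] & [Factor [Factor [Prim [Atom c]]] :: [Prim [Atom c] / [Prim [Atom c]]]]]]

c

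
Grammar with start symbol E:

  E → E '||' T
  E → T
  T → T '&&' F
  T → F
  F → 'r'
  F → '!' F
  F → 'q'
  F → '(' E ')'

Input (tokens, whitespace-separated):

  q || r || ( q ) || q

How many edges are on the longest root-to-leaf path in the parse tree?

[E [E [E [E [T [F q]]] || [T [F r]]] || [T [F ( [E [T [F q]]] )]]] || [T [F q]]]

7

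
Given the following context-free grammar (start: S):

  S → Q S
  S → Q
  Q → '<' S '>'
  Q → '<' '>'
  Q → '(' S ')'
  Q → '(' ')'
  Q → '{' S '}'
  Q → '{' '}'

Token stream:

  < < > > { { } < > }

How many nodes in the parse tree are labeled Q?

[S [Q < [S [Q < >]] >] [S [Q { [S [Q { }] [S [Q < >]]] }]]]

5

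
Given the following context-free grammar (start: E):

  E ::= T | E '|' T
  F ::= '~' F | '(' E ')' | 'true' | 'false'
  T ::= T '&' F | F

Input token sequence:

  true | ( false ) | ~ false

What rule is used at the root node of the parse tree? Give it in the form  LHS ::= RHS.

E ::= E '|' T

[E [E [E [T [F true]]] | [T [F ( [E [T [F false]]] )]]] | [T [F ~ [F false]]]]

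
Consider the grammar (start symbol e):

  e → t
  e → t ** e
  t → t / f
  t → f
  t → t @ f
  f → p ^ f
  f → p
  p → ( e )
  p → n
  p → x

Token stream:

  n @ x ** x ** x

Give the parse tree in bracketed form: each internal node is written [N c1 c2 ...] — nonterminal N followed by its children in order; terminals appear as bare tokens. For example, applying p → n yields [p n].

[e [t [t [f [p n]]] @ [f [p x]]] ** [e [t [f [p x]]] ** [e [t [f [p x]]]]]]

e
t ** e
t @ f ** e
f @ f ** e
p @ f ** e
n @ f ** e
n @ p ** e
n @ x ** e
n @ x ** t ** e
n @ x ** f ** e
n @ x ** p ** e
n @ x ** x ** e
n @ x ** x ** t
n @ x ** x ** f
n @ x ** x ** p
n @ x ** x ** x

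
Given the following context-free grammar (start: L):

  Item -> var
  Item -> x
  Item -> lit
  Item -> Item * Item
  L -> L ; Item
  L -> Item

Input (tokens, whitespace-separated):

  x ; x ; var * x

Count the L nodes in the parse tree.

[L [L [L [Item x]] ; [Item x]] ; [Item [Item var] * [Item x]]]

3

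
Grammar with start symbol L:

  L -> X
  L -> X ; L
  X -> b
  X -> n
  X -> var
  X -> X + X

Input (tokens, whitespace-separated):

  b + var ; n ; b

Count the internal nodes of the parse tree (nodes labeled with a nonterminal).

[L [X [X b] + [X var]] ; [L [X n] ; [L [X b]]]]

8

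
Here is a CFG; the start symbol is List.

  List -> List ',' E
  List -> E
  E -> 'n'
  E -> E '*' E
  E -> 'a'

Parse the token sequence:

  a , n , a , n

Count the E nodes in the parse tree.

[List [List [List [List [E a]] , [E n]] , [E a]] , [E n]]

4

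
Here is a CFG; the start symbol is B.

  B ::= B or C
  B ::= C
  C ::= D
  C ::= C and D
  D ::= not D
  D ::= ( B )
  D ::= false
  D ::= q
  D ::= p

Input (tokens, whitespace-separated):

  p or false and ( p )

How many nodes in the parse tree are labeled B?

[B [B [C [D p]]] or [C [C [D false]] and [D ( [B [C [D p]]] )]]]

3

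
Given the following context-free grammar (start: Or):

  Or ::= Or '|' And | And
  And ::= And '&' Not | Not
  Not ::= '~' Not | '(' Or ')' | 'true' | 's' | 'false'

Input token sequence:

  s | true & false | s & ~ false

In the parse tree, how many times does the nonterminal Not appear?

6

[Or [Or [Or [And [Not s]]] | [And [And [Not true]] & [Not false]]] | [And [And [Not s]] & [Not ~ [Not false]]]]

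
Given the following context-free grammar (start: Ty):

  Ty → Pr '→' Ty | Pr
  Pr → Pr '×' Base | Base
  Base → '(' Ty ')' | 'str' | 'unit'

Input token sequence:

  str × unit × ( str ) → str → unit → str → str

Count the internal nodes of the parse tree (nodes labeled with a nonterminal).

[Ty [Pr [Pr [Pr [Base str]] × [Base unit]] × [Base ( [Ty [Pr [Base str]]] )]] → [Ty [Pr [Base str]] → [Ty [Pr [Base unit]] → [Ty [Pr [Base str]] → [Ty [Pr [Base str]]]]]]]

22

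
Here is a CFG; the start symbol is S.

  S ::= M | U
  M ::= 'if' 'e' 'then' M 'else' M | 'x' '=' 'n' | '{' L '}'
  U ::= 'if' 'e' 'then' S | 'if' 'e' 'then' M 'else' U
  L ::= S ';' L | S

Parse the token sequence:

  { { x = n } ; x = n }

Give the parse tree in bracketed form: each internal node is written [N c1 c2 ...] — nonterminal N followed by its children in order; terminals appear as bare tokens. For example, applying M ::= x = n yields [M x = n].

[S [M { [L [S [M { [L [S [M x = n]]] }]] ; [L [S [M x = n]]]] }]]

S
M
{ L }
{ S ; L }
{ M ; L }
{ { L } ; L }
{ { S } ; L }
{ { M } ; L }
{ { x = n } ; L }
{ { x = n } ; S }
{ { x = n } ; M }
{ { x = n } ; x = n }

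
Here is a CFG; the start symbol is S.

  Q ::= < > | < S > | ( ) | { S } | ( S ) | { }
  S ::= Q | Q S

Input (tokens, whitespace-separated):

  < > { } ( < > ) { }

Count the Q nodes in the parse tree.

[S [Q < >] [S [Q { }] [S [Q ( [S [Q < >]] )] [S [Q { }]]]]]

5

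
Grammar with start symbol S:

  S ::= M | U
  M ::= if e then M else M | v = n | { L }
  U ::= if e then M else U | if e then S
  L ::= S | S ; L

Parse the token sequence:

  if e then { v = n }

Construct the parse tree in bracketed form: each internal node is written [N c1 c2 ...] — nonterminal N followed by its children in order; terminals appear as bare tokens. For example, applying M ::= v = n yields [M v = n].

S
U
if e then S
if e then M
if e then { L }
if e then { S }
if e then { M }
if e then { v = n }

[S [U if e then [S [M { [L [S [M v = n]]] }]]]]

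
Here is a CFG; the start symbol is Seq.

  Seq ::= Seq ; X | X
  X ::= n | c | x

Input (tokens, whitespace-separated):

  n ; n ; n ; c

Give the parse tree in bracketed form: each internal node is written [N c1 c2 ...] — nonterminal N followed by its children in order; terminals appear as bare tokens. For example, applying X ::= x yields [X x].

Seq
Seq ; X
Seq ; X ; X
Seq ; X ; X ; X
X ; X ; X ; X
n ; X ; X ; X
n ; n ; X ; X
n ; n ; n ; X
n ; n ; n ; c

[Seq [Seq [Seq [Seq [X n]] ; [X n]] ; [X n]] ; [X c]]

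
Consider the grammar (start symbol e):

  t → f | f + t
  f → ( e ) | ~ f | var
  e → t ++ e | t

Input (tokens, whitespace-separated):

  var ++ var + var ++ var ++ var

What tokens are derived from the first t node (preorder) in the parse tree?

[e [t [f var]] ++ [e [t [f var] + [t [f var]]] ++ [e [t [f var]] ++ [e [t [f var]]]]]]

var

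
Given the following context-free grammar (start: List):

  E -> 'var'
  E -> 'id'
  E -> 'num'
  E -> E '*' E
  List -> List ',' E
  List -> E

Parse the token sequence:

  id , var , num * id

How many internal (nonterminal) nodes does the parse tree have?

[List [List [List [E id]] , [E var]] , [E [E num] * [E id]]]

8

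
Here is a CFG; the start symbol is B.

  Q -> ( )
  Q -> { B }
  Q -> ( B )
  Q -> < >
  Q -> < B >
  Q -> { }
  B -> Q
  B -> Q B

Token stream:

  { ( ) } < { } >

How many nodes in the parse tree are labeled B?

4

[B [Q { [B [Q ( )]] }] [B [Q < [B [Q { }]] >]]]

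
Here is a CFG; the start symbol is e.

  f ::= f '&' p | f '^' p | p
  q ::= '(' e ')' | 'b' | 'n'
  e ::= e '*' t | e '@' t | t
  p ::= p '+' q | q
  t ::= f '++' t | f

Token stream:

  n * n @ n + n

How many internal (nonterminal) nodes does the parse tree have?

[e [e [e [t [f [p [q n]]]]] * [t [f [p [q n]]]]] @ [t [f [p [p [q n]] + [q n]]]]]

17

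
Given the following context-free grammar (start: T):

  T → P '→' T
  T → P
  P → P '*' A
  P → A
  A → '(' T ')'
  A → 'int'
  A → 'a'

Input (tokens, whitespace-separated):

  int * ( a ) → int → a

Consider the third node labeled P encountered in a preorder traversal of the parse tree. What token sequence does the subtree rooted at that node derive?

a

[T [P [P [A int]] * [A ( [T [P [A a]]] )]] → [T [P [A int]] → [T [P [A a]]]]]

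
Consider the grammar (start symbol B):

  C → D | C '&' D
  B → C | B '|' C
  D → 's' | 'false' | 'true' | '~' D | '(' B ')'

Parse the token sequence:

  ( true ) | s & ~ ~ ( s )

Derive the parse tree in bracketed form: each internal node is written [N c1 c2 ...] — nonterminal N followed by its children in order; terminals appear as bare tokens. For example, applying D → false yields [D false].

B
B | C
C | C
D | C
( B ) | C
( C ) | C
( D ) | C
( true ) | C
( true ) | C & D
( true ) | D & D
( true ) | s & D
( true ) | s & ~ D
( true ) | s & ~ ~ D
( true ) | s & ~ ~ ( B )
( true ) | s & ~ ~ ( C )
( true ) | s & ~ ~ ( D )
( true ) | s & ~ ~ ( s )

[B [B [C [D ( [B [C [D true]]] )]]] | [C [C [D s]] & [D ~ [D ~ [D ( [B [C [D s]]] )]]]]]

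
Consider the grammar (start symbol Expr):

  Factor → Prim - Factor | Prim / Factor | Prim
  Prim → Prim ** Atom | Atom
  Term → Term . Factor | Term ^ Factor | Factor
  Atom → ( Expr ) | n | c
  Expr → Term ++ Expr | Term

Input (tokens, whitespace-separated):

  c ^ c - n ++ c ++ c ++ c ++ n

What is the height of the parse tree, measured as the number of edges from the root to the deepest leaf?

[Expr [Term [Term [Factor [Prim [Atom c]]]] ^ [Factor [Prim [Atom c]] - [Factor [Prim [Atom n]]]]] ++ [Expr [Term [Factor [Prim [Atom c]]]] ++ [Expr [Term [Factor [Prim [Atom c]]]] ++ [Expr [Term [Factor [Prim [Atom c]]]] ++ [Expr [Term [Factor [Prim [Atom n]]]]]]]]]

9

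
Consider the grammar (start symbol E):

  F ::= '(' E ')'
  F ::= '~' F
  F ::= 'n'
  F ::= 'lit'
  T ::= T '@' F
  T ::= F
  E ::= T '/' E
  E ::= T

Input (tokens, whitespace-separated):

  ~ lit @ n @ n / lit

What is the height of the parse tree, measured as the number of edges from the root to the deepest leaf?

6

[E [T [T [T [F ~ [F lit]]] @ [F n]] @ [F n]] / [E [T [F lit]]]]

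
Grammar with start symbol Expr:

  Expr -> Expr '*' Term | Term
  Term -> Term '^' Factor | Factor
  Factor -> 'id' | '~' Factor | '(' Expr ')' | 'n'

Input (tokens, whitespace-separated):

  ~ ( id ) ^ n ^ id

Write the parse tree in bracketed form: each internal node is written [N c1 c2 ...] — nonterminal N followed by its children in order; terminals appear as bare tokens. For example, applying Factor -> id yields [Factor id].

Expr
Term
Term ^ Factor
Term ^ Factor ^ Factor
Factor ^ Factor ^ Factor
~ Factor ^ Factor ^ Factor
~ ( Expr ) ^ Factor ^ Factor
~ ( Term ) ^ Factor ^ Factor
~ ( Factor ) ^ Factor ^ Factor
~ ( id ) ^ Factor ^ Factor
~ ( id ) ^ n ^ Factor
~ ( id ) ^ n ^ id

[Expr [Term [Term [Term [Factor ~ [Factor ( [Expr [Term [Factor id]]] )]]] ^ [Factor n]] ^ [Factor id]]]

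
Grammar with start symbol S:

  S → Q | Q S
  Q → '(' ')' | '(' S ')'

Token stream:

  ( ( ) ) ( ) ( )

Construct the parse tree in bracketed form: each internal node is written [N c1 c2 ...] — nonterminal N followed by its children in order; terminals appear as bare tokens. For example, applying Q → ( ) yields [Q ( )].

[S [Q ( [S [Q ( )]] )] [S [Q ( )] [S [Q ( )]]]]

S
Q S
( S ) S
( Q ) S
( ( ) ) S
( ( ) ) Q S
( ( ) ) ( ) S
( ( ) ) ( ) Q
( ( ) ) ( ) ( )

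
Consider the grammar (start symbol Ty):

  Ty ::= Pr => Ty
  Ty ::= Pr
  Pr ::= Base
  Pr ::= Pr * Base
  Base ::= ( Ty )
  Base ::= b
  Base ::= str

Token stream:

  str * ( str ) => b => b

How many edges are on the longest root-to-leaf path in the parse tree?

6

[Ty [Pr [Pr [Base str]] * [Base ( [Ty [Pr [Base str]]] )]] => [Ty [Pr [Base b]] => [Ty [Pr [Base b]]]]]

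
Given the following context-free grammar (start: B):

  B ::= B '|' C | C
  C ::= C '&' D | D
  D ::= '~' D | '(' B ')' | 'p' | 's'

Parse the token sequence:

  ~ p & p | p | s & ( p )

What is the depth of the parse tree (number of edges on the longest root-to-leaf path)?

7

[B [B [B [C [C [D ~ [D p]]] & [D p]]] | [C [D p]]] | [C [C [D s]] & [D ( [B [C [D p]]] )]]]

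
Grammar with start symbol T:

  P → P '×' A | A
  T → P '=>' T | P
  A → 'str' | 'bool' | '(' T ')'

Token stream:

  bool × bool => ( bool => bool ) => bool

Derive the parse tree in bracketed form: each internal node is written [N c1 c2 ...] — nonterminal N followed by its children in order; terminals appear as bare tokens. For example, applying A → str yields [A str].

T
P => T
P × A => T
A × A => T
bool × A => T
bool × bool => T
bool × bool => P => T
bool × bool => A => T
bool × bool => ( T ) => T
bool × bool => ( P => T ) => T
bool × bool => ( A => T ) => T
bool × bool => ( bool => T ) => T
bool × bool => ( bool => P ) => T
bool × bool => ( bool => A ) => T
bool × bool => ( bool => bool ) => T
bool × bool => ( bool => bool ) => P
bool × bool => ( bool => bool ) => A
bool × bool => ( bool => bool ) => bool

[T [P [P [A bool]] × [A bool]] => [T [P [A ( [T [P [A bool]] => [T [P [A bool]]]] )]] => [T [P [A bool]]]]]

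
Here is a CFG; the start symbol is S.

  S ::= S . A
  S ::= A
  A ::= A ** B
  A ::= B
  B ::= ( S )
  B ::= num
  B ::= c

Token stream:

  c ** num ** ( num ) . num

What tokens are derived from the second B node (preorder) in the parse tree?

num

[S [S [A [A [A [B c]] ** [B num]] ** [B ( [S [A [B num]]] )]]] . [A [B num]]]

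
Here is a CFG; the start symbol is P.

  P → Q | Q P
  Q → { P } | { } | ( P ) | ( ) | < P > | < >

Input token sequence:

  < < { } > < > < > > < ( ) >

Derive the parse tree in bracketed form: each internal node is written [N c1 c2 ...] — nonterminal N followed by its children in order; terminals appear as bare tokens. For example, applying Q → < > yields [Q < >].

P
Q P
< P > P
< Q P > P
< < P > P > P
< < Q > P > P
< < { } > P > P
< < { } > Q P > P
< < { } > < > P > P
< < { } > < > Q > P
< < { } > < > < > > P
< < { } > < > < > > Q
< < { } > < > < > > < P >
< < { } > < > < > > < Q >
< < { } > < > < > > < ( ) >

[P [Q < [P [Q < [P [Q { }]] >] [P [Q < >] [P [Q < >]]]] >] [P [Q < [P [Q ( )]] >]]]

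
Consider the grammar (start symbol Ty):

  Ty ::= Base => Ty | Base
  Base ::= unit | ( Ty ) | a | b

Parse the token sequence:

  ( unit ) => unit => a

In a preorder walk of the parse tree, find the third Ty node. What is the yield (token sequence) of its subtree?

[Ty [Base ( [Ty [Base unit]] )] => [Ty [Base unit] => [Ty [Base a]]]]

unit => a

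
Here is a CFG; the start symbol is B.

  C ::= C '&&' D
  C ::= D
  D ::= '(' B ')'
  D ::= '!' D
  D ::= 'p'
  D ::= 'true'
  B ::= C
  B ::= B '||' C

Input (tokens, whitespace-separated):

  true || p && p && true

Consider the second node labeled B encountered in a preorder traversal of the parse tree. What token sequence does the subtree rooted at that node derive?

[B [B [C [D true]]] || [C [C [C [D p]] && [D p]] && [D true]]]

true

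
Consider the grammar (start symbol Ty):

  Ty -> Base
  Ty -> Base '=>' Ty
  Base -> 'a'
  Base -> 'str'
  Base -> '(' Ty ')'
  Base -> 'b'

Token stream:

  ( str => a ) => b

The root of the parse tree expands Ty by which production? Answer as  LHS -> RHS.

[Ty [Base ( [Ty [Base str] => [Ty [Base a]]] )] => [Ty [Base b]]]

Ty -> Base '=>' Ty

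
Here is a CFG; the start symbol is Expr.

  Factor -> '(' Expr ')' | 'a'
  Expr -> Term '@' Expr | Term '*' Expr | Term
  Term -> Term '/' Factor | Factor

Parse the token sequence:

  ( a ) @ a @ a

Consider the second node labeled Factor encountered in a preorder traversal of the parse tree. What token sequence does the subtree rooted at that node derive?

[Expr [Term [Factor ( [Expr [Term [Factor a]]] )]] @ [Expr [Term [Factor a]] @ [Expr [Term [Factor a]]]]]

a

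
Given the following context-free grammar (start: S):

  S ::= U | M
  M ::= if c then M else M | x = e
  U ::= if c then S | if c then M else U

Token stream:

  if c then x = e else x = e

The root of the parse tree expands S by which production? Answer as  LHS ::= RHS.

S ::= M

[S [M if c then [M x = e] else [M x = e]]]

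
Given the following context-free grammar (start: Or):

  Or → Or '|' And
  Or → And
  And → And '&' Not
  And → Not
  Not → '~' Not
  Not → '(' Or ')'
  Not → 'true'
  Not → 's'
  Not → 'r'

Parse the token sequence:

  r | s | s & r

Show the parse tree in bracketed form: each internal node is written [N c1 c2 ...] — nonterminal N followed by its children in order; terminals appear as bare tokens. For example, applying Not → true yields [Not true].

Or
Or | And
Or | And | And
And | And | And
Not | And | And
r | And | And
r | Not | And
r | s | And
r | s | And & Not
r | s | Not & Not
r | s | s & Not
r | s | s & r

[Or [Or [Or [And [Not r]]] | [And [Not s]]] | [And [And [Not s]] & [Not r]]]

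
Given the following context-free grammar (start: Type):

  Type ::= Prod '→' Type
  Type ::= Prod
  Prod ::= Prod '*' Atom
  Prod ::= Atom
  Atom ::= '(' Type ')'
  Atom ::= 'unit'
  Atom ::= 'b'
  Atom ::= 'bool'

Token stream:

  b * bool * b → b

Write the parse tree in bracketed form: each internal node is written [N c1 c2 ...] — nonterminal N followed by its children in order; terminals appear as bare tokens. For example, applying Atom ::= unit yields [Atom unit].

Type
Prod → Type
Prod * Atom → Type
Prod * Atom * Atom → Type
Atom * Atom * Atom → Type
b * Atom * Atom → Type
b * bool * Atom → Type
b * bool * b → Type
b * bool * b → Prod
b * bool * b → Atom
b * bool * b → b

[Type [Prod [Prod [Prod [Atom b]] * [Atom bool]] * [Atom b]] → [Type [Prod [Atom b]]]]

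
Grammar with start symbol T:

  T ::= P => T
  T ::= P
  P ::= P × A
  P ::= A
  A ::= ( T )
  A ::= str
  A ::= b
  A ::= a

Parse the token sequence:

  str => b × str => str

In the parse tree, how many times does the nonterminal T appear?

[T [P [A str]] => [T [P [P [A b]] × [A str]] => [T [P [A str]]]]]

3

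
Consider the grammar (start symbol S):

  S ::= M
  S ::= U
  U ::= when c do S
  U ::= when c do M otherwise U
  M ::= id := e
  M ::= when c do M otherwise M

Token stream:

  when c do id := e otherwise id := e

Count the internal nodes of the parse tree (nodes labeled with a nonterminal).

4

[S [M when c do [M id := e] otherwise [M id := e]]]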